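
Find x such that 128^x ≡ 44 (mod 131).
64

Baby-step giant-step with step n = ⌈√131⌉ = 12.
Baby steps 128^j mod 131 (j:value) for j=0..11: 0:1, 1:128, 2:9, 3:104, 4:81, 5:19, 6:74, 7:40, 8:11, 9:98, 10:99, 11:96.
Giant-step multiplier: 128^(-12) ≡ 128^(130-12) = 128^118 ≡ 5 (mod 131).
Giant steps γ_i = 44·5^i mod 131: γ_0=44, γ_1=89, γ_2=52, γ_3=129, γ_4=121, γ_5=81 (in table at j=4).
x = i·n + j = 5·12 + 4 = 64.
Check: 128^64 ≡ 44 (mod 131).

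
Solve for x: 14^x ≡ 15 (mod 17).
6

Baby-step giant-step with step n = ⌈√17⌉ = 5.
Baby steps 14^j mod 17 (j:value) for j=0..4: 0:1, 1:14, 2:9, 3:7, 4:13.
Giant-step multiplier: 14^(-5) ≡ 14^(16-5) = 14^11 ≡ 10 (mod 17).
Giant steps γ_i = 15·10^i mod 17: γ_0=15, γ_1=14 (in table at j=1).
x = i·n + j = 1·5 + 1 = 6.
Check: 14^6 ≡ 15 (mod 17).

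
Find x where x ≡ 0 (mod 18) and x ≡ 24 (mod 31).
396

Using Chinese Remainder Theorem:
M = 18 × 31 = 558
M1 = 31, M2 = 18
y1 = 31^(-1) mod 18 = 7
y2 = 18^(-1) mod 31 = 19
x = (0×31×7 + 24×18×19) mod 558 = 396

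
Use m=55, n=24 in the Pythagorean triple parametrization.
(2449, 2640, 3601)

Euclid's formula: a = m² - n², b = 2mn, c = m² + n²
m = 55, n = 24
a = 55² - 24² = 3025 - 576 = 2449
b = 2 × 55 × 24 = 2640
c = 55² + 24² = 3025 + 576 = 3601
Verification: 2449² + 2640² = 5997601 + 6969600 = 12967201 = 3601² ✓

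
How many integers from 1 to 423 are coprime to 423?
276

423 = 3^2 × 47
φ(n) = n × ∏(1 - 1/p) for each prime p dividing n
φ(423) = 423 × (1 - 1/3) × (1 - 1/47) = 276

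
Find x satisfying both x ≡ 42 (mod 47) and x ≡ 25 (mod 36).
277

Using Chinese Remainder Theorem:
M = 47 × 36 = 1692
M1 = 36, M2 = 47
y1 = 36^(-1) mod 47 = 17
y2 = 47^(-1) mod 36 = 23
x = (42×36×17 + 25×47×23) mod 1692 = 277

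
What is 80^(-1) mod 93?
50

gcd(80, 93) = 1, so the inverse exists.
Extended Euclidean algorithm on (93, 80):
93 = 1 × 80 + 13  ⟹  13 = (1)·93 + (-1)·80
80 = 6 × 13 + 2  ⟹  2 = (-6)·93 + (7)·80
13 = 6 × 2 + 1  ⟹  1 = (37)·93 + (-43)·80
So (-43)·80 ≡ 1 (mod 93), i.e. 80^(-1) ≡ -43 ≡ 50 (mod 93).
Check: 80 × 50 = 4000 ≡ 1 (mod 93)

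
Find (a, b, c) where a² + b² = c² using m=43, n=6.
(1813, 516, 1885)

Euclid's formula: a = m² - n², b = 2mn, c = m² + n²
m = 43, n = 6
a = 43² - 6² = 1849 - 36 = 1813
b = 2 × 43 × 6 = 516
c = 43² + 6² = 1849 + 36 = 1885
Verification: 1813² + 516² = 3286969 + 266256 = 3553225 = 1885² ✓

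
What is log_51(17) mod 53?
10

Baby-step giant-step with step n = ⌈√53⌉ = 8.
Baby steps 51^j mod 53 (j:value) for j=0..7: 0:1, 1:51, 2:4, 3:45, 4:16, 5:21, 6:11, 7:31.
Giant-step multiplier: 51^(-8) ≡ 51^(52-8) = 51^44 ≡ 47 (mod 53).
Giant steps γ_i = 17·47^i mod 53: γ_0=17, γ_1=4 (in table at j=2).
x = i·n + j = 1·8 + 2 = 10.
Check: 51^10 ≡ 17 (mod 53).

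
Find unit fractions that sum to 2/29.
1/15 + 1/435

Greedy algorithm:
2/29: ceiling(29/2) = 15, use 1/15
1/435: ceiling(435/1) = 435, use 1/435
Result: 2/29 = 1/15 + 1/435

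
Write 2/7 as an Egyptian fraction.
1/4 + 1/28

Greedy algorithm:
2/7: ceiling(7/2) = 4, use 1/4
1/28: ceiling(28/1) = 28, use 1/28
Result: 2/7 = 1/4 + 1/28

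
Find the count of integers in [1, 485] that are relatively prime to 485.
384

485 = 5 × 97
φ(n) = n × ∏(1 - 1/p) for each prime p dividing n
φ(485) = 485 × (1 - 1/5) × (1 - 1/97) = 384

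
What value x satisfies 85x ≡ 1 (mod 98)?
15

gcd(85, 98) = 1, so the inverse exists.
Extended Euclidean algorithm on (98, 85):
98 = 1 × 85 + 13  ⟹  13 = (1)·98 + (-1)·85
85 = 6 × 13 + 7  ⟹  7 = (-6)·98 + (7)·85
13 = 1 × 7 + 6  ⟹  6 = (7)·98 + (-8)·85
7 = 1 × 6 + 1  ⟹  1 = (-13)·98 + (15)·85
So (15)·85 ≡ 1 (mod 98), i.e. 85^(-1) ≡ 15 (mod 98).
Check: 85 × 15 = 1275 ≡ 1 (mod 98)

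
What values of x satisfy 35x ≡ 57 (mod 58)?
x ≡ 53 (mod 58)

gcd(35, 58) = 1, which divides 57, so solutions exist.
Find 35^(-1) mod 58 by the extended Euclidean algorithm:
58 = 1 × 35 + 23  ⟹  23 = (1)·58 + (-1)·35
35 = 1 × 23 + 12  ⟹  12 = (-1)·58 + (2)·35
23 = 1 × 12 + 11  ⟹  11 = (2)·58 + (-3)·35
12 = 1 × 11 + 1  ⟹  1 = (-3)·58 + (5)·35
So (5)·35 ≡ 1 (mod 58), i.e. 35^(-1) ≡ 5 (mod 58).
x ≡ 5 × 57 = 285 ≡ 53 (mod 58).
Check: 35 × 53 = 1855 ≡ 57 (mod 58).
Unique solution: x ≡ 53 (mod 58)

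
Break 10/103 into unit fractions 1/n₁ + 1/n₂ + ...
1/11 + 1/162 + 1/183546

Greedy algorithm:
10/103: ceiling(103/10) = 11, use 1/11
7/1133: ceiling(1133/7) = 162, use 1/162
1/183546: ceiling(183546/1) = 183546, use 1/183546
Result: 10/103 = 1/11 + 1/162 + 1/183546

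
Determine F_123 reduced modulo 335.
32

Matrix identity: Q^n = [[F_(n+1), F_n], [F_n, F_(n-1)]] with Q = [[1,1],[1,0]].
n = 123 = 1111011₂. Square-and-multiply, entries mod 335:
Q^1 = [[1,1],[1,0]]
Q^3 = (Q^1)²·Q = [[3,2],[2,1]]
Q^7 = (Q^3)²·Q = [[21,13],[13,8]]
Q^15 = (Q^7)²·Q = [[317,275],[275,42]]
Q^30 = (Q^15)² = [[239,235],[235,4]]
Q^61 = (Q^30)²·Q = [[276,121],[121,155]]
Q^123 = (Q^61)²·Q = [[258,32],[32,226]]
F_123 mod 335 = Q^123[0][1] = 32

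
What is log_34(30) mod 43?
37

Baby-step giant-step with step n = ⌈√43⌉ = 7.
Baby steps 34^j mod 43 (j:value) for j=0..6: 0:1, 1:34, 2:38, 3:2, 4:25, 5:33, 6:4.
Giant-step multiplier: 34^(-7) ≡ 34^(42-7) = 34^35 ≡ 37 (mod 43).
Giant steps γ_i = 30·37^i mod 43: γ_0=30, γ_1=35, γ_2=5, γ_3=13, γ_4=8, γ_5=38 (in table at j=2).
x = i·n + j = 5·7 + 2 = 37.
Check: 34^37 ≡ 30 (mod 43).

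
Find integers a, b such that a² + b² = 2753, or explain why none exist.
7² + 52² (a=7, b=52)

Factorization: 2753 = 2753
By Fermat: n is sum of two squares iff every prime p ≡ 3 (mod 4) appears to even power.
All primes ≡ 3 (mod 4) appear to even power.
Search a = 0, 1, 2, … for 2753 - a² a perfect square: first hit at a = 7: 2753 - 49 = 2704 = 52².
2753 = 7² + 52² = 49 + 2704 ✓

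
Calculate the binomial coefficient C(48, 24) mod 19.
10

Using Lucas' theorem:
Write n=48 and k=24 in base 19:
n in base 19: [2, 10]
k in base 19: [1, 5]
C(48,24) mod 19 = ∏ C(n_i, k_i) mod 19
Digit binomials (mod 19): C(2,1) = 2; C(10,5) = 252 ≡ 5
Product: 2 × 5 = 10 ≡ 10 (mod 19)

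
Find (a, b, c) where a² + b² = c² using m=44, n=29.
(1095, 2552, 2777)

Euclid's formula: a = m² - n², b = 2mn, c = m² + n²
m = 44, n = 29
a = 44² - 29² = 1936 - 841 = 1095
b = 2 × 44 × 29 = 2552
c = 44² + 29² = 1936 + 841 = 2777
Verification: 1095² + 2552² = 1199025 + 6512704 = 7711729 = 2777² ✓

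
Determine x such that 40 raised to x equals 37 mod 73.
40

Baby-step giant-step with step n = ⌈√73⌉ = 9.
Baby steps 40^j mod 73 (j:value) for j=0..8: 0:1, 1:40, 2:67, 3:52, 4:36, 5:53, 6:3, 7:47, 8:55.
Giant-step multiplier: 40^(-9) ≡ 40^(72-9) = 40^63 ≡ 22 (mod 73).
Giant steps γ_i = 37·22^i mod 73: γ_0=37, γ_1=11, γ_2=23, γ_3=68, γ_4=36 (in table at j=4).
x = i·n + j = 4·9 + 4 = 40.
Check: 40^40 ≡ 37 (mod 73).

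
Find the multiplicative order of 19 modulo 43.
42

43 is prime, so ord(19) divides φ(43) = 42.
Divisors of 42: 1, 2, 3, 6, 7, 14, 21, 42.
Repeated squaring: 19^1 ≡ 19, 19^2 ≡ 17, 19^4 ≡ 31, 19^8 ≡ 15, 19^16 ≡ 10, 19^32 ≡ 14 (mod 43).
Test 19^d mod 43 for each divisor d in increasing order:
19^1 ≡ 19
19^2 ≡ 17
19^3 = 19^2·19^1 ≡ 22
19^6 = 19^4·19^2 ≡ 11
19^7 = 19^4·19^2·19^1 ≡ 37
19^14 = 19^8·19^4·19^2 ≡ 36
19^21 = 19^16·19^4·19^1 ≡ 42
19^42 = 19^32·19^8·19^2 ≡ 1  ← first divisor giving 1
The order is 42.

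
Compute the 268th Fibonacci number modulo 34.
1

Matrix identity: Q^n = [[F_(n+1), F_n], [F_n, F_(n-1)]] with Q = [[1,1],[1,0]].
n = 268 = 100001100₂. Square-and-multiply, entries mod 34:
Q^1 = [[1,1],[1,0]]
Q^2 = (Q^1)² = [[2,1],[1,1]]
Q^4 = (Q^2)² = [[5,3],[3,2]]
Q^8 = (Q^4)² = [[0,21],[21,13]]
Q^16 = (Q^8)² = [[33,1],[1,32]]
Q^33 = (Q^16)²·Q = [[33,2],[2,31]]
Q^67 = (Q^33)²·Q = [[31,5],[5,26]]
Q^134 = (Q^67)² = [[0,13],[13,21]]
Q^268 = (Q^134)² = [[33,1],[1,32]]
F_268 mod 34 = Q^268[0][1] = 1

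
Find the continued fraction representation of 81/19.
[4; 3, 1, 4]

Euclidean algorithm steps:
81 = 4 × 19 + 5
19 = 3 × 5 + 4
5 = 1 × 4 + 1
4 = 4 × 1 + 0
Continued fraction: [4; 3, 1, 4]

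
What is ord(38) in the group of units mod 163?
9

163 is prime, so ord(38) divides φ(163) = 162.
Divisors of 162: 1, 2, 3, 6, 9, 18, 27, 54, 81, 162.
Repeated squaring: 38^1 ≡ 38, 38^2 ≡ 140, 38^4 ≡ 40, 38^8 ≡ 133, 38^16 ≡ 85, 38^32 ≡ 53, 38^64 ≡ 38, 38^128 ≡ 140 (mod 163).
Test 38^d mod 163 for each divisor d in increasing order:
38^1 ≡ 38
38^2 ≡ 140
38^3 = 38^2·38^1 ≡ 104
38^6 = 38^4·38^2 ≡ 58
38^9 = 38^8·38^1 ≡ 1  ← first divisor giving 1
The order is 9.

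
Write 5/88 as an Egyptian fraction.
1/18 + 1/792

Greedy algorithm:
5/88: ceiling(88/5) = 18, use 1/18
1/792: ceiling(792/1) = 792, use 1/792
Result: 5/88 = 1/18 + 1/792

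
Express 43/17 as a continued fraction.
[2; 1, 1, 8]

Euclidean algorithm steps:
43 = 2 × 17 + 9
17 = 1 × 9 + 8
9 = 1 × 8 + 1
8 = 8 × 1 + 0
Continued fraction: [2; 1, 1, 8]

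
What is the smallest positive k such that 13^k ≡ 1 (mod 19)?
18

19 is prime, so ord(13) divides φ(19) = 18.
Divisors of 18: 1, 2, 3, 6, 9, 18.
Repeated squaring: 13^1 ≡ 13, 13^2 ≡ 17, 13^4 ≡ 4, 13^8 ≡ 16, 13^16 ≡ 9 (mod 19).
Test 13^d mod 19 for each divisor d in increasing order:
13^1 ≡ 13
13^2 ≡ 17
13^3 = 13^2·13^1 ≡ 12
13^6 = 13^4·13^2 ≡ 11
13^9 = 13^8·13^1 ≡ 18
13^18 = 13^16·13^2 ≡ 1  ← first divisor giving 1
The order is 18.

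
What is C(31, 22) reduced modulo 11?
1

Using Lucas' theorem:
Write n=31 and k=22 in base 11:
n in base 11: [2, 9]
k in base 11: [2, 0]
C(31,22) mod 11 = ∏ C(n_i, k_i) mod 11
Digit binomials (mod 11): C(2,2) = 1; C(9,0) = 1
Product: 1 × 1 = 1 ≡ 1 (mod 11)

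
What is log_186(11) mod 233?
59

Baby-step giant-step with step n = ⌈√233⌉ = 16.
Baby steps 186^j mod 233 (j:value) for j=0..15: 0:1, 1:186, 2:112, 3:95, 4:195, 5:155, 6:171, 7:118, 8:46, 9:168, 10:26, 11:176, 12:116, 13:140, 14:177, 15:69.
Giant-step multiplier: 186^(-16) ≡ 186^(232-16) = 186^216 ≡ 184 (mod 233).
Giant steps γ_i = 11·184^i mod 233: γ_0=11, γ_1=160, γ_2=82, γ_3=176 (in table at j=11).
x = i·n + j = 3·16 + 11 = 59.
Check: 186^59 ≡ 11 (mod 233).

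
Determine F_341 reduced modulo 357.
152

Matrix identity: Q^n = [[F_(n+1), F_n], [F_n, F_(n-1)]] with Q = [[1,1],[1,0]].
n = 341 = 101010101₂. Square-and-multiply, entries mod 357:
Q^1 = [[1,1],[1,0]]
Q^2 = (Q^1)² = [[2,1],[1,1]]
Q^5 = (Q^2)²·Q = [[8,5],[5,3]]
Q^10 = (Q^5)² = [[89,55],[55,34]]
Q^21 = (Q^10)²·Q = [[218,236],[236,339]]
Q^42 = (Q^21)² = [[47,76],[76,328]]
Q^85 = (Q^42)²·Q = [[71,131],[131,297]]
Q^170 = (Q^85)² = [[68,13],[13,55]]
Q^341 = (Q^170)²·Q = [[323,152],[152,171]]
F_341 mod 357 = Q^341[0][1] = 152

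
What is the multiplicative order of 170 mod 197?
196

197 is prime, so ord(170) divides φ(197) = 196.
Divisors of 196: 1, 2, 4, 7, 14, 28, 49, 98, 196.
Repeated squaring: 170^1 ≡ 170, 170^2 ≡ 138, 170^4 ≡ 132, 170^8 ≡ 88, 170^16 ≡ 61, 170^32 ≡ 175, 170^64 ≡ 90, 170^128 ≡ 23 (mod 197).
Test 170^d mod 197 for each divisor d in increasing order:
170^1 ≡ 170
170^2 ≡ 138
170^4 ≡ 132
170^7 = 170^4·170^2·170^1 ≡ 77
170^14 = 170^8·170^4·170^2 ≡ 19
170^28 = 170^16·170^8·170^4 ≡ 164
170^49 = 170^32·170^16·170^1 ≡ 183
170^98 = 170^64·170^32·170^2 ≡ 196
170^196 = 170^128·170^64·170^4 ≡ 1  ← first divisor giving 1
The order is 196.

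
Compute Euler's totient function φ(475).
360

475 = 5^2 × 19
φ(n) = n × ∏(1 - 1/p) for each prime p dividing n
φ(475) = 475 × (1 - 1/5) × (1 - 1/19) = 360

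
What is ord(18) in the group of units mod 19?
2

19 is prime, so ord(18) divides φ(19) = 18.
Divisors of 18: 1, 2, 3, 6, 9, 18.
Repeated squaring: 18^1 ≡ 18, 18^2 ≡ 1, 18^4 ≡ 1, 18^8 ≡ 1, 18^16 ≡ 1 (mod 19).
Test 18^d mod 19 for each divisor d in increasing order:
18^1 ≡ 18
18^2 ≡ 1  ← first divisor giving 1
The order is 2.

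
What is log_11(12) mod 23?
12

Baby-step giant-step with step n = ⌈√23⌉ = 5.
Baby steps 11^j mod 23 (j:value) for j=0..4: 0:1, 1:11, 2:6, 3:20, 4:13.
Giant-step multiplier: 11^(-5) ≡ 11^(22-5) = 11^17 ≡ 14 (mod 23).
Giant steps γ_i = 12·14^i mod 23: γ_0=12, γ_1=7, γ_2=6 (in table at j=2).
x = i·n + j = 2·5 + 2 = 12.
Check: 11^12 ≡ 12 (mod 23).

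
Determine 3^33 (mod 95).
88

Repeated squaring. Binary of 33 = 100001.
3^1 ≡ 3 (mod 95); 3^2 ≡ 9 (mod 95); 3^4 ≡ 81 (mod 95); 3^8 ≡ 6 (mod 95); 3^16 ≡ 36 (mod 95); 3^32 ≡ 61 (mod 95)
3^33 = 3^1 × 3^32 ≡ 88 (mod 95)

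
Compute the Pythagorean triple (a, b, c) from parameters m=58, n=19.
(3003, 2204, 3725)

Euclid's formula: a = m² - n², b = 2mn, c = m² + n²
m = 58, n = 19
a = 58² - 19² = 3364 - 361 = 3003
b = 2 × 58 × 19 = 2204
c = 58² + 19² = 3364 + 361 = 3725
Verification: 3003² + 2204² = 9018009 + 4857616 = 13875625 = 3725² ✓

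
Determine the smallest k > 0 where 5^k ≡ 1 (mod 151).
75

151 is prime, so ord(5) divides φ(151) = 150.
Divisors of 150: 1, 2, 3, 5, 6, 10, 15, 25, 30, 50, 75, 150.
Repeated squaring: 5^1 ≡ 5, 5^2 ≡ 25, 5^4 ≡ 21, 5^8 ≡ 139, 5^16 ≡ 144, 5^32 ≡ 49, 5^64 ≡ 136, 5^128 ≡ 74 (mod 151).
Test 5^d mod 151 for each divisor d in increasing order:
5^1 ≡ 5
5^2 ≡ 25
5^3 = 5^2·5^1 ≡ 125
5^5 = 5^4·5^1 ≡ 105
5^6 = 5^4·5^2 ≡ 72
5^10 = 5^8·5^2 ≡ 2
5^15 = 5^8·5^4·5^2·5^1 ≡ 59
5^25 = 5^16·5^8·5^1 ≡ 118
5^30 = 5^16·5^8·5^4·5^2 ≡ 8
5^50 = 5^32·5^16·5^2 ≡ 32
5^75 = 5^64·5^8·5^2·5^1 ≡ 1  ← first divisor giving 1
The order is 75.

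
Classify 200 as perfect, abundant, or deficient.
abundant

Proper divisors of 200: sum = 1 + 2 + 4 + 5 + 8 + 10 + 20 + 25 + 40 + 50 + 100 = 265
Since 265 > 200, 200 is abundant.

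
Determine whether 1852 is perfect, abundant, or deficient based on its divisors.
deficient

Proper divisors of 1852: sum = 1 + 2 + 4 + 463 + 926 = 1396
Since 1396 < 1852, 1852 is deficient.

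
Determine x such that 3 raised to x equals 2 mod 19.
7

Baby-step giant-step with step n = ⌈√19⌉ = 5.
Baby steps 3^j mod 19 (j:value) for j=0..4: 0:1, 1:3, 2:9, 3:8, 4:5.
Giant-step multiplier: 3^(-5) ≡ 3^(18-5) = 3^13 ≡ 14 (mod 19).
Giant steps γ_i = 2·14^i mod 19: γ_0=2, γ_1=9 (in table at j=2).
x = i·n + j = 1·5 + 2 = 7.
Check: 3^7 ≡ 2 (mod 19).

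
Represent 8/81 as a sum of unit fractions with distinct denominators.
1/11 + 1/128 + 1/22810 + 1/1300717440

Greedy algorithm:
8/81: ceiling(81/8) = 11, use 1/11
7/891: ceiling(891/7) = 128, use 1/128
5/114048: ceiling(114048/5) = 22810, use 1/22810
1/1300717440: ceiling(1300717440/1) = 1300717440, use 1/1300717440
Result: 8/81 = 1/11 + 1/128 + 1/22810 + 1/1300717440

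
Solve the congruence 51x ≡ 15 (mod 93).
x ≡ 24 (mod 31)

gcd(51, 93) = 3, which divides 15, so solutions exist.
Divide through by 3: 17x ≡ 5 (mod 31).
Find 17^(-1) mod 31 by the extended Euclidean algorithm:
31 = 1 × 17 + 14  ⟹  14 = (1)·31 + (-1)·17
17 = 1 × 14 + 3  ⟹  3 = (-1)·31 + (2)·17
14 = 4 × 3 + 2  ⟹  2 = (5)·31 + (-9)·17
3 = 1 × 2 + 1  ⟹  1 = (-6)·31 + (11)·17
So (11)·17 ≡ 1 (mod 31), i.e. 17^(-1) ≡ 11 (mod 31).
x ≡ 11 × 5 = 55 ≡ 24 (mod 31).
Check: 51 × 24 = 1224 ≡ 15 (mod 93).
x ≡ 24 (mod 31), giving 3 solutions mod 93.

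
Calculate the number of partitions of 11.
56

p(n) counts ways to write n as a sum of positive integers (order ignored).
Euler's pentagonal recurrence: p(k) = p(k-1) + p(k-2) - p(k-5) - p(k-7) + p(k-12) + p(k-15) - ... (offsets j(3j∓1)/2, signs ++--, p(0)=1, p(<0)=0).
DP table for k = 0..10: p(0)=1, p(1)=1, p(2)=2, p(3)=3, p(4)=5, p(5)=7, p(6)=11, p(7)=15, p(8)=22, p(9)=30, p(10)=42.
Final step: p(11) = p(10) + p(9) - p(6) - p(4)
= 42 + 30 - 11 - 5
= 56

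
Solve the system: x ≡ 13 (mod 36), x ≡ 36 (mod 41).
733

Using Chinese Remainder Theorem:
M = 36 × 41 = 1476
M1 = 41, M2 = 36
y1 = 41^(-1) mod 36 = 29
y2 = 36^(-1) mod 41 = 8
x = (13×41×29 + 36×36×8) mod 1476 = 733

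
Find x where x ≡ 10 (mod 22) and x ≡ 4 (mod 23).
142

Using Chinese Remainder Theorem:
M = 22 × 23 = 506
M1 = 23, M2 = 22
y1 = 23^(-1) mod 22 = 1
y2 = 22^(-1) mod 23 = 22
x = (10×23×1 + 4×22×22) mod 506 = 142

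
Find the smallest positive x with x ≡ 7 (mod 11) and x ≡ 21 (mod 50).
271

Using Chinese Remainder Theorem:
M = 11 × 50 = 550
M1 = 50, M2 = 11
y1 = 50^(-1) mod 11 = 2
y2 = 11^(-1) mod 50 = 41
x = (7×50×2 + 21×11×41) mod 550 = 271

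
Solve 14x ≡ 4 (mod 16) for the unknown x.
x ≡ 6 (mod 8)

gcd(14, 16) = 2, which divides 4, so solutions exist.
Divide through by 2: 7x ≡ 2 (mod 8).
Find 7^(-1) mod 8 by the extended Euclidean algorithm:
8 = 1 × 7 + 1  ⟹  1 = (1)·8 + (-1)·7
So (-1)·7 ≡ 1 (mod 8), i.e. 7^(-1) ≡ -1 ≡ 7 (mod 8).
x ≡ 7 × 2 = 14 ≡ 6 (mod 8).
Check: 14 × 6 = 84 ≡ 4 (mod 16).
x ≡ 6 (mod 8), giving 2 solutions mod 16.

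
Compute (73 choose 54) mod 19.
3

Using Lucas' theorem:
Write n=73 and k=54 in base 19:
n in base 19: [3, 16]
k in base 19: [2, 16]
C(73,54) mod 19 = ∏ C(n_i, k_i) mod 19
Digit binomials (mod 19): C(3,2) = 3; C(16,16) = 1
Product: 3 × 1 = 3 ≡ 3 (mod 19)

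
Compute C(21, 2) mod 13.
2

Using Lucas' theorem:
Write n=21 and k=2 in base 13:
n in base 13: [1, 8]
k in base 13: [0, 2]
C(21,2) mod 13 = ∏ C(n_i, k_i) mod 13
Digit binomials (mod 13): C(1,0) = 1; C(8,2) = 28 ≡ 2
Product: 1 × 2 = 2 ≡ 2 (mod 13)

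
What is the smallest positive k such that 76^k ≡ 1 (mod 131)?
130

131 is prime, so ord(76) divides φ(131) = 130.
Divisors of 130: 1, 2, 5, 10, 13, 26, 65, 130.
Repeated squaring: 76^1 ≡ 76, 76^2 ≡ 12, 76^4 ≡ 13, 76^8 ≡ 38, 76^16 ≡ 3, 76^32 ≡ 9, 76^64 ≡ 81, 76^128 ≡ 11 (mod 131).
Test 76^d mod 131 for each divisor d in increasing order:
76^1 ≡ 76
76^2 ≡ 12
76^5 = 76^4·76^1 ≡ 71
76^10 = 76^8·76^2 ≡ 63
76^13 = 76^8·76^4·76^1 ≡ 78
76^26 = 76^16·76^8·76^2 ≡ 58
76^65 = 76^64·76^1 ≡ 130
76^130 = 76^128·76^2 ≡ 1  ← first divisor giving 1
The order is 130.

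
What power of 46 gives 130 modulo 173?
90

Baby-step giant-step with step n = ⌈√173⌉ = 14.
Baby steps 46^j mod 173 (j:value) for j=0..13: 0:1, 1:46, 2:40, 3:110, 4:43, 5:75, 6:163, 7:59, 8:119, 9:111, 10:89, 11:115, 12:100, 13:102.
Giant-step multiplier: 46^(-14) ≡ 46^(172-14) = 46^158 ≡ 33 (mod 173).
Giant steps γ_i = 130·33^i mod 173: γ_0=130, γ_1=138, γ_2=56, γ_3=118, γ_4=88, γ_5=136, γ_6=163 (in table at j=6).
x = i·n + j = 6·14 + 6 = 90.
Check: 46^90 ≡ 130 (mod 173).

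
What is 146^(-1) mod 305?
211

gcd(146, 305) = 1, so the inverse exists.
Extended Euclidean algorithm on (305, 146):
305 = 2 × 146 + 13  ⟹  13 = (1)·305 + (-2)·146
146 = 11 × 13 + 3  ⟹  3 = (-11)·305 + (23)·146
13 = 4 × 3 + 1  ⟹  1 = (45)·305 + (-94)·146
So (-94)·146 ≡ 1 (mod 305), i.e. 146^(-1) ≡ -94 ≡ 211 (mod 305).
Check: 146 × 211 = 30806 ≡ 1 (mod 305)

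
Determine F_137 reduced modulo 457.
336

Matrix identity: Q^n = [[F_(n+1), F_n], [F_n, F_(n-1)]] with Q = [[1,1],[1,0]].
n = 137 = 10001001₂. Square-and-multiply, entries mod 457:
Q^1 = [[1,1],[1,0]]
Q^2 = (Q^1)² = [[2,1],[1,1]]
Q^4 = (Q^2)² = [[5,3],[3,2]]
Q^8 = (Q^4)² = [[34,21],[21,13]]
Q^17 = (Q^8)²·Q = [[299,226],[226,73]]
Q^34 = (Q^17)² = [[178,441],[441,194]]
Q^68 = (Q^34)² = [[407,446],[446,418]]
Q^137 = (Q^68)²·Q = [[401,336],[336,65]]
F_137 mod 457 = Q^137[0][1] = 336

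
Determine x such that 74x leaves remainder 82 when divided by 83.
x ≡ 37 (mod 83)

gcd(74, 83) = 1, which divides 82, so solutions exist.
Find 74^(-1) mod 83 by the extended Euclidean algorithm:
83 = 1 × 74 + 9  ⟹  9 = (1)·83 + (-1)·74
74 = 8 × 9 + 2  ⟹  2 = (-8)·83 + (9)·74
9 = 4 × 2 + 1  ⟹  1 = (33)·83 + (-37)·74
So (-37)·74 ≡ 1 (mod 83), i.e. 74^(-1) ≡ -37 ≡ 46 (mod 83).
x ≡ 46 × 82 = 3772 ≡ 37 (mod 83).
Check: 74 × 37 = 2738 ≡ 82 (mod 83).
Unique solution: x ≡ 37 (mod 83)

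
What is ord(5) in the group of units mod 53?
52

53 is prime, so ord(5) divides φ(53) = 52.
Divisors of 52: 1, 2, 4, 13, 26, 52.
Repeated squaring: 5^1 ≡ 5, 5^2 ≡ 25, 5^4 ≡ 42, 5^8 ≡ 15, 5^16 ≡ 13, 5^32 ≡ 10 (mod 53).
Test 5^d mod 53 for each divisor d in increasing order:
5^1 ≡ 5
5^2 ≡ 25
5^4 ≡ 42
5^13 = 5^8·5^4·5^1 ≡ 23
5^26 = 5^16·5^8·5^2 ≡ 52
5^52 = 5^32·5^16·5^4 ≡ 1  ← first divisor giving 1
The order is 52.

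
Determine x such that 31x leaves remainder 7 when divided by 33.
x ≡ 13 (mod 33)

gcd(31, 33) = 1, which divides 7, so solutions exist.
Find 31^(-1) mod 33 by the extended Euclidean algorithm:
33 = 1 × 31 + 2  ⟹  2 = (1)·33 + (-1)·31
31 = 15 × 2 + 1  ⟹  1 = (-15)·33 + (16)·31
So (16)·31 ≡ 1 (mod 33), i.e. 31^(-1) ≡ 16 (mod 33).
x ≡ 16 × 7 = 112 ≡ 13 (mod 33).
Check: 31 × 13 = 403 ≡ 7 (mod 33).
Unique solution: x ≡ 13 (mod 33)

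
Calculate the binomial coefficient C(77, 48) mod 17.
0

Using Lucas' theorem:
Write n=77 and k=48 in base 17:
n in base 17: [4, 9]
k in base 17: [2, 14]
C(77,48) mod 17 = ∏ C(n_i, k_i) mod 17
Digit binomials (mod 17): C(4,2) = 6; C(9,14) = 0 (k_i > n_i)
Product: 6 × 0 = 0 ≡ 0 (mod 17)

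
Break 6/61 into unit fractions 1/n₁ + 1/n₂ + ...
1/11 + 1/135 + 1/22647 + 1/683826165

Greedy algorithm:
6/61: ceiling(61/6) = 11, use 1/11
5/671: ceiling(671/5) = 135, use 1/135
4/90585: ceiling(90585/4) = 22647, use 1/22647
1/683826165: ceiling(683826165/1) = 683826165, use 1/683826165
Result: 6/61 = 1/11 + 1/135 + 1/22647 + 1/683826165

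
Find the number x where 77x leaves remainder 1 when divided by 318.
95

gcd(77, 318) = 1, so the inverse exists.
Extended Euclidean algorithm on (318, 77):
318 = 4 × 77 + 10  ⟹  10 = (1)·318 + (-4)·77
77 = 7 × 10 + 7  ⟹  7 = (-7)·318 + (29)·77
10 = 1 × 7 + 3  ⟹  3 = (8)·318 + (-33)·77
7 = 2 × 3 + 1  ⟹  1 = (-23)·318 + (95)·77
So (95)·77 ≡ 1 (mod 318), i.e. 77^(-1) ≡ 95 (mod 318).
Check: 77 × 95 = 7315 ≡ 1 (mod 318)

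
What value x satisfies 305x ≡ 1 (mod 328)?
57

gcd(305, 328) = 1, so the inverse exists.
Extended Euclidean algorithm on (328, 305):
328 = 1 × 305 + 23  ⟹  23 = (1)·328 + (-1)·305
305 = 13 × 23 + 6  ⟹  6 = (-13)·328 + (14)·305
23 = 3 × 6 + 5  ⟹  5 = (40)·328 + (-43)·305
6 = 1 × 5 + 1  ⟹  1 = (-53)·328 + (57)·305
So (57)·305 ≡ 1 (mod 328), i.e. 305^(-1) ≡ 57 (mod 328).
Check: 305 × 57 = 17385 ≡ 1 (mod 328)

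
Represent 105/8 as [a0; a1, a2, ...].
[13; 8]

Euclidean algorithm steps:
105 = 13 × 8 + 1
8 = 8 × 1 + 0
Continued fraction: [13; 8]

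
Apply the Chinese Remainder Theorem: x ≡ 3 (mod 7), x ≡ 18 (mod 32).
178

Using Chinese Remainder Theorem:
M = 7 × 32 = 224
M1 = 32, M2 = 7
y1 = 32^(-1) mod 7 = 2
y2 = 7^(-1) mod 32 = 23
x = (3×32×2 + 18×7×23) mod 224 = 178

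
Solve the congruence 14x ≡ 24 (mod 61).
x ≡ 54 (mod 61)

gcd(14, 61) = 1, which divides 24, so solutions exist.
Find 14^(-1) mod 61 by the extended Euclidean algorithm:
61 = 4 × 14 + 5  ⟹  5 = (1)·61 + (-4)·14
14 = 2 × 5 + 4  ⟹  4 = (-2)·61 + (9)·14
5 = 1 × 4 + 1  ⟹  1 = (3)·61 + (-13)·14
So (-13)·14 ≡ 1 (mod 61), i.e. 14^(-1) ≡ -13 ≡ 48 (mod 61).
x ≡ 48 × 24 = 1152 ≡ 54 (mod 61).
Check: 14 × 54 = 756 ≡ 24 (mod 61).
Unique solution: x ≡ 54 (mod 61)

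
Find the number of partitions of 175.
435157697830

p(n) counts ways to write n as a sum of positive integers (order ignored).
Euler's pentagonal recurrence: p(k) = p(k-1) + p(k-2) - p(k-5) - p(k-7) + p(k-12) + p(k-15) - ... (offsets j(3j∓1)/2, signs ++--, p(0)=1, p(<0)=0).
DP table for k = 0..174: p(0)=1, p(1)=1, p(2)=2, p(3)=3, p(4)=5, p(5)=7, p(6)=11, p(7)=15, p(8)=22, p(9)=30, p(10)=42, p(11)=56, p(12)=77, p(13)=101, p(14)=135, p(15)=176, p(16)=231, p(17)=297, p(18)=385, p(19)=490, p(20)=627, p(21)=792, p(22)=1002, p(23)=1255, p(24)=1575, p(25)=1958, p(26)=2436, p(27)=3010, p(28)=3718, p(29)=4565, p(30)=5604, p(31)=6842, p(32)=8349, p(33)=10143, p(34)=12310, p(35)=14883, p(36)=17977, p(37)=21637, p(38)=26015, p(39)=31185, p(40)=37338, p(41)=44583, p(42)=53174, p(43)=63261, p(44)=75175, p(45)=89134, p(46)=105558, p(47)=124754, p(48)=147273, p(49)=173525, p(50)=204226, p(51)=239943, p(52)=281589, p(53)=329931, p(54)=386155, p(55)=451276, p(56)=526823, p(57)=614154, p(58)=715220, p(59)=831820, p(60)=966467, p(61)=1121505, p(62)=1300156, p(63)=1505499, p(64)=1741630, p(65)=2012558, p(66)=2323520, p(67)=2679689, p(68)=3087735, p(69)=3554345, p(70)=4087968, p(71)=4697205, p(72)=5392783, p(73)=6185689, p(74)=7089500, p(75)=8118264, p(76)=9289091, p(77)=10619863, p(78)=12132164, p(79)=13848650, p(80)=15796476, p(81)=18004327, p(82)=20506255, p(83)=23338469, p(84)=26543660, p(85)=30167357, p(86)=34262962, p(87)=38887673, p(88)=44108109, p(89)=49995925, p(90)=56634173, p(91)=64112359, p(92)=72533807, p(93)=82010177, p(94)=92669720, p(95)=104651419, p(96)=118114304, p(97)=133230930, p(98)=150198136, p(99)=169229875, p(100)=190569292, p(101)=214481126, p(102)=241265379, p(103)=271248950, p(104)=304801365, p(105)=342325709, p(106)=384276336, p(107)=431149389, p(108)=483502844, p(109)=541946240, p(110)=607163746, p(111)=679903203, p(112)=761002156, p(113)=851376628, p(114)=952050665, p(115)=1064144451, p(116)=1188908248, p(117)=1327710076, p(118)=1482074143, p(119)=1653668665, p(120)=1844349560, p(121)=2056148051, p(122)=2291320912, p(123)=2552338241, p(124)=2841940500, p(125)=3163127352, p(126)=3519222692, p(127)=3913864295, p(128)=4351078600, p(129)=4835271870, p(130)=5371315400, p(131)=5964539504, p(132)=6620830889, p(133)=7346629512, p(134)=8149040695, p(135)=9035836076, p(136)=10015581680, p(137)=11097645016, p(138)=12292341831, p(139)=13610949895, p(140)=15065878135, p(141)=16670689208, p(142)=18440293320, p(143)=20390982757, p(144)=22540654445, p(145)=24908858009, p(146)=27517052599, p(147)=30388671978, p(148)=33549419497, p(149)=37027355200, p(150)=40853235313, p(151)=45060624582, p(152)=49686288421, p(153)=54770336324, p(154)=60356673280, p(155)=66493182097, p(156)=73232243759, p(157)=80630964769, p(158)=88751778802, p(159)=97662728555, p(160)=107438159466, p(161)=118159068427, p(162)=129913904637, p(163)=142798995930, p(164)=156919475295, p(165)=172389800255, p(166)=189334822579, p(167)=207890420102, p(168)=228204732751, p(169)=250438925115, p(170)=274768617130, p(171)=301384802048, p(172)=330495499613, p(173)=362326859895, p(174)=397125074750.
Final step: p(175) = p(174) + p(173) - p(170) - p(168) + p(163) + p(160) - p(153) - p(149) + p(140) + p(135) - p(124) - p(118) + p(105) + p(98) - p(83) - p(75) + p(58) + p(49) - p(30) - p(20)
= 397125074750 + 362326859895 - 274768617130 - 228204732751 + 142798995930 + 107438159466 - 54770336324 - 37027355200 + 15065878135 + 9035836076 - 2841940500 - 1482074143 + 342325709 + 150198136 - 23338469 - 8118264 + 715220 + 173525 - 5604 - 627
= 435157697830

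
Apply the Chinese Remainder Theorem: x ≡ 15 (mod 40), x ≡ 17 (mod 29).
655

Using Chinese Remainder Theorem:
M = 40 × 29 = 1160
M1 = 29, M2 = 40
y1 = 29^(-1) mod 40 = 29
y2 = 40^(-1) mod 29 = 8
x = (15×29×29 + 17×40×8) mod 1160 = 655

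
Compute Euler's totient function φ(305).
240

305 = 5 × 61
φ(n) = n × ∏(1 - 1/p) for each prime p dividing n
φ(305) = 305 × (1 - 1/5) × (1 - 1/61) = 240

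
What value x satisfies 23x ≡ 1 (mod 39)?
17

gcd(23, 39) = 1, so the inverse exists.
Extended Euclidean algorithm on (39, 23):
39 = 1 × 23 + 16  ⟹  16 = (1)·39 + (-1)·23
23 = 1 × 16 + 7  ⟹  7 = (-1)·39 + (2)·23
16 = 2 × 7 + 2  ⟹  2 = (3)·39 + (-5)·23
7 = 3 × 2 + 1  ⟹  1 = (-10)·39 + (17)·23
So (17)·23 ≡ 1 (mod 39), i.e. 23^(-1) ≡ 17 (mod 39).
Check: 23 × 17 = 391 ≡ 1 (mod 39)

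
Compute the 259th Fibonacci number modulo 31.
27

Matrix identity: Q^n = [[F_(n+1), F_n], [F_n, F_(n-1)]] with Q = [[1,1],[1,0]].
n = 259 = 100000011₂. Square-and-multiply, entries mod 31:
Q^1 = [[1,1],[1,0]]
Q^2 = (Q^1)² = [[2,1],[1,1]]
Q^4 = (Q^2)² = [[5,3],[3,2]]
Q^8 = (Q^4)² = [[3,21],[21,13]]
Q^16 = (Q^8)² = [[16,26],[26,21]]
Q^32 = (Q^16)² = [[2,1],[1,1]]
Q^64 = (Q^32)² = [[5,3],[3,2]]
Q^129 = (Q^64)²·Q = [[24,3],[3,21]]
Q^259 = (Q^129)²·Q = [[7,27],[27,11]]
F_259 mod 31 = Q^259[0][1] = 27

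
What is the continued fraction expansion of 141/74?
[1; 1, 9, 1, 1, 3]

Euclidean algorithm steps:
141 = 1 × 74 + 67
74 = 1 × 67 + 7
67 = 9 × 7 + 4
7 = 1 × 4 + 3
4 = 1 × 3 + 1
3 = 3 × 1 + 0
Continued fraction: [1; 1, 9, 1, 1, 3]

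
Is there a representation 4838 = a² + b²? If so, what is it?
Not possible

Factorization: 4838 = 2 × 41 × 59
By Fermat: n is sum of two squares iff every prime p ≡ 3 (mod 4) appears to even power.
Prime(s) ≡ 3 (mod 4) with odd exponent: [(59, 1)]
Therefore 4838 cannot be expressed as a² + b².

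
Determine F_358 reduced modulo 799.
713

Matrix identity: Q^n = [[F_(n+1), F_n], [F_n, F_(n-1)]] with Q = [[1,1],[1,0]].
n = 358 = 101100110₂. Square-and-multiply, entries mod 799:
Q^1 = [[1,1],[1,0]]
Q^2 = (Q^1)² = [[2,1],[1,1]]
Q^5 = (Q^2)²·Q = [[8,5],[5,3]]
Q^11 = (Q^5)²·Q = [[144,89],[89,55]]
Q^22 = (Q^11)² = [[692,133],[133,559]]
Q^44 = (Q^22)² = [[374,191],[191,183]]
Q^89 = (Q^44)²·Q = [[697,577],[577,120]]
Q^179 = (Q^89)²·Q = [[561,562],[562,798]]
Q^358 = (Q^179)² = [[154,713],[713,240]]
F_358 mod 799 = Q^358[0][1] = 713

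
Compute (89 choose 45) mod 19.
17

Using Lucas' theorem:
Write n=89 and k=45 in base 19:
n in base 19: [4, 13]
k in base 19: [2, 7]
C(89,45) mod 19 = ∏ C(n_i, k_i) mod 19
Digit binomials (mod 19): C(4,2) = 6; C(13,7) = 1716 ≡ 6
Product: 6 × 6 = 36 ≡ 17 (mod 19)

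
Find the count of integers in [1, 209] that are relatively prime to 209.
180

209 = 11 × 19
φ(n) = n × ∏(1 - 1/p) for each prime p dividing n
φ(209) = 209 × (1 - 1/11) × (1 - 1/19) = 180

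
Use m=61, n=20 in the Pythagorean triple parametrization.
(3321, 2440, 4121)

Euclid's formula: a = m² - n², b = 2mn, c = m² + n²
m = 61, n = 20
a = 61² - 20² = 3721 - 400 = 3321
b = 2 × 61 × 20 = 2440
c = 61² + 20² = 3721 + 400 = 4121
Verification: 3321² + 2440² = 11029041 + 5953600 = 16982641 = 4121² ✓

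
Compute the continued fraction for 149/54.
[2; 1, 3, 6, 2]

Euclidean algorithm steps:
149 = 2 × 54 + 41
54 = 1 × 41 + 13
41 = 3 × 13 + 2
13 = 6 × 2 + 1
2 = 2 × 1 + 0
Continued fraction: [2; 1, 3, 6, 2]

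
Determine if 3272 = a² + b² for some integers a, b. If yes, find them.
34² + 46² (a=34, b=46)

Factorization: 3272 = 2^3 × 409
By Fermat: n is sum of two squares iff every prime p ≡ 3 (mod 4) appears to even power.
All primes ≡ 3 (mod 4) appear to even power.
Search a = 0, 1, 2, … for 3272 - a² a perfect square: first hit at a = 34: 3272 - 1156 = 2116 = 46².
3272 = 34² + 46² = 1156 + 2116 ✓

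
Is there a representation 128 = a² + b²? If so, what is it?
8² + 8² (a=8, b=8)

Factorization: 128 = 2^7
By Fermat: n is sum of two squares iff every prime p ≡ 3 (mod 4) appears to even power.
All primes ≡ 3 (mod 4) appear to even power.
Search a = 0, 1, 2, … for 128 - a² a perfect square: first hit at a = 8: 128 - 64 = 64 = 8².
128 = 8² + 8² = 64 + 64 ✓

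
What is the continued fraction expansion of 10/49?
[0; 4, 1, 9]

Euclidean algorithm steps:
10 = 0 × 49 + 10
49 = 4 × 10 + 9
10 = 1 × 9 + 1
9 = 9 × 1 + 0
Continued fraction: [0; 4, 1, 9]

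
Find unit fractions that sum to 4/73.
1/19 + 1/463 + 1/321091 + 1/206198539471

Greedy algorithm:
4/73: ceiling(73/4) = 19, use 1/19
3/1387: ceiling(1387/3) = 463, use 1/463
2/642181: ceiling(642181/2) = 321091, use 1/321091
1/206198539471: ceiling(206198539471/1) = 206198539471, use 1/206198539471
Result: 4/73 = 1/19 + 1/463 + 1/321091 + 1/206198539471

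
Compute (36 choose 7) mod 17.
0

Using Lucas' theorem:
Write n=36 and k=7 in base 17:
n in base 17: [2, 2]
k in base 17: [0, 7]
C(36,7) mod 17 = ∏ C(n_i, k_i) mod 17
Digit binomials (mod 17): C(2,0) = 1; C(2,7) = 0 (k_i > n_i)
Product: 1 × 0 = 0 ≡ 0 (mod 17)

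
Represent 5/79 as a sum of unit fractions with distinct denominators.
1/16 + 1/1264

Greedy algorithm:
5/79: ceiling(79/5) = 16, use 1/16
1/1264: ceiling(1264/1) = 1264, use 1/1264
Result: 5/79 = 1/16 + 1/1264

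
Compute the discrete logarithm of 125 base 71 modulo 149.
40

Baby-step giant-step with step n = ⌈√149⌉ = 13.
Baby steps 71^j mod 149 (j:value) for j=0..12: 0:1, 1:71, 2:124, 3:13, 4:29, 5:122, 6:20, 7:79, 8:96, 9:111, 10:133, 11:56, 12:102.
Giant-step multiplier: 71^(-13) ≡ 71^(148-13) = 71^135 ≡ 101 (mod 149).
Giant steps γ_i = 125·101^i mod 149: γ_0=125, γ_1=109, γ_2=132, γ_3=71 (in table at j=1).
x = i·n + j = 3·13 + 1 = 40.
Check: 71^40 ≡ 125 (mod 149).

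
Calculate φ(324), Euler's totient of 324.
108

324 = 2^2 × 3^4
φ(n) = n × ∏(1 - 1/p) for each prime p dividing n
φ(324) = 324 × (1 - 1/2) × (1 - 1/3) = 108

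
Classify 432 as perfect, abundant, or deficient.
abundant

Proper divisors of 432: sum = 1 + 2 + 3 + 4 + 6 + 8 + 9 + 12 + ... + 72 + 108 + 144 + 216 (19 divisors) = 808
Since 808 > 432, 432 is abundant.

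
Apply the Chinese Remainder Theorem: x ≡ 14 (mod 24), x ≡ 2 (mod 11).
134

Using Chinese Remainder Theorem:
M = 24 × 11 = 264
M1 = 11, M2 = 24
y1 = 11^(-1) mod 24 = 11
y2 = 24^(-1) mod 11 = 6
x = (14×11×11 + 2×24×6) mod 264 = 134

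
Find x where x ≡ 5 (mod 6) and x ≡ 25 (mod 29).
83

Using Chinese Remainder Theorem:
M = 6 × 29 = 174
M1 = 29, M2 = 6
y1 = 29^(-1) mod 6 = 5
y2 = 6^(-1) mod 29 = 5
x = (5×29×5 + 25×6×5) mod 174 = 83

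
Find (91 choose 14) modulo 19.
15

Using Lucas' theorem:
Write n=91 and k=14 in base 19:
n in base 19: [4, 15]
k in base 19: [0, 14]
C(91,14) mod 19 = ∏ C(n_i, k_i) mod 19
Digit binomials (mod 19): C(4,0) = 1; C(15,14) = 15
Product: 1 × 15 = 15 ≡ 15 (mod 19)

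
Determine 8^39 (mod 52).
44

Repeated squaring. Binary of 39 = 100111.
8^1 ≡ 8 (mod 52); 8^2 ≡ 12 (mod 52); 8^4 ≡ 40 (mod 52); 8^8 ≡ 40 (mod 52); 8^16 ≡ 40 (mod 52); 8^32 ≡ 40 (mod 52)
8^39 = 8^1 × 8^2 × 8^4 × 8^32 ≡ 44 (mod 52)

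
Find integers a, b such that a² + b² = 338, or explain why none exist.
7² + 17² (a=7, b=17)

Factorization: 338 = 2 × 13^2
By Fermat: n is sum of two squares iff every prime p ≡ 3 (mod 4) appears to even power.
All primes ≡ 3 (mod 4) appear to even power.
Search a = 0, 1, 2, … for 338 - a² a perfect square: first hit at a = 7: 338 - 49 = 289 = 17².
338 = 7² + 17² = 49 + 289 ✓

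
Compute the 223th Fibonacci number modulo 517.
189

Matrix identity: Q^n = [[F_(n+1), F_n], [F_n, F_(n-1)]] with Q = [[1,1],[1,0]].
n = 223 = 11011111₂. Square-and-multiply, entries mod 517:
Q^1 = [[1,1],[1,0]]
Q^3 = (Q^1)²·Q = [[3,2],[2,1]]
Q^6 = (Q^3)² = [[13,8],[8,5]]
Q^13 = (Q^6)²·Q = [[377,233],[233,144]]
Q^27 = (Q^13)²·Q = [[373,475],[475,415]]
Q^55 = (Q^27)²·Q = [[261,269],[269,509]]
Q^111 = (Q^55)²·Q = [[188,375],[375,330]]
Q^223 = (Q^111)²·Q = [[47,189],[189,375]]
F_223 mod 517 = Q^223[0][1] = 189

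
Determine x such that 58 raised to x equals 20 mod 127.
21

Baby-step giant-step with step n = ⌈√127⌉ = 12.
Baby steps 58^j mod 127 (j:value) for j=0..11: 0:1, 1:58, 2:62, 3:40, 4:34, 5:67, 6:76, 7:90, 8:13, 9:119, 10:44, 11:12.
Giant-step multiplier: 58^(-12) ≡ 58^(126-12) = 58^114 ≡ 25 (mod 127).
Giant steps γ_i = 20·25^i mod 127: γ_0=20, γ_1=119 (in table at j=9).
x = i·n + j = 1·12 + 9 = 21.
Check: 58^21 ≡ 20 (mod 127).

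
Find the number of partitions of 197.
3068829878530

p(n) counts ways to write n as a sum of positive integers (order ignored).
Euler's pentagonal recurrence: p(k) = p(k-1) + p(k-2) - p(k-5) - p(k-7) + p(k-12) + p(k-15) - ... (offsets j(3j∓1)/2, signs ++--, p(0)=1, p(<0)=0).
DP table for k = 0..196: p(0)=1, p(1)=1, p(2)=2, p(3)=3, p(4)=5, p(5)=7, p(6)=11, p(7)=15, p(8)=22, p(9)=30, p(10)=42, p(11)=56, p(12)=77, p(13)=101, p(14)=135, p(15)=176, p(16)=231, p(17)=297, p(18)=385, p(19)=490, p(20)=627, p(21)=792, p(22)=1002, p(23)=1255, p(24)=1575, p(25)=1958, p(26)=2436, p(27)=3010, p(28)=3718, p(29)=4565, p(30)=5604, p(31)=6842, p(32)=8349, p(33)=10143, p(34)=12310, p(35)=14883, p(36)=17977, p(37)=21637, p(38)=26015, p(39)=31185, p(40)=37338, p(41)=44583, p(42)=53174, p(43)=63261, p(44)=75175, p(45)=89134, p(46)=105558, p(47)=124754, p(48)=147273, p(49)=173525, p(50)=204226, p(51)=239943, p(52)=281589, p(53)=329931, p(54)=386155, p(55)=451276, p(56)=526823, p(57)=614154, p(58)=715220, p(59)=831820, p(60)=966467, p(61)=1121505, p(62)=1300156, p(63)=1505499, p(64)=1741630, p(65)=2012558, p(66)=2323520, p(67)=2679689, p(68)=3087735, p(69)=3554345, p(70)=4087968, p(71)=4697205, p(72)=5392783, p(73)=6185689, p(74)=7089500, p(75)=8118264, p(76)=9289091, p(77)=10619863, p(78)=12132164, p(79)=13848650, p(80)=15796476, p(81)=18004327, p(82)=20506255, p(83)=23338469, p(84)=26543660, p(85)=30167357, p(86)=34262962, p(87)=38887673, p(88)=44108109, p(89)=49995925, p(90)=56634173, p(91)=64112359, p(92)=72533807, p(93)=82010177, p(94)=92669720, p(95)=104651419, p(96)=118114304, p(97)=133230930, p(98)=150198136, p(99)=169229875, p(100)=190569292, p(101)=214481126, p(102)=241265379, p(103)=271248950, p(104)=304801365, p(105)=342325709, p(106)=384276336, p(107)=431149389, p(108)=483502844, p(109)=541946240, p(110)=607163746, p(111)=679903203, p(112)=761002156, p(113)=851376628, p(114)=952050665, p(115)=1064144451, p(116)=1188908248, p(117)=1327710076, p(118)=1482074143, p(119)=1653668665, p(120)=1844349560, p(121)=2056148051, p(122)=2291320912, p(123)=2552338241, p(124)=2841940500, p(125)=3163127352, p(126)=3519222692, p(127)=3913864295, p(128)=4351078600, p(129)=4835271870, p(130)=5371315400, p(131)=5964539504, p(132)=6620830889, p(133)=7346629512, p(134)=8149040695, p(135)=9035836076, p(136)=10015581680, p(137)=11097645016, p(138)=12292341831, p(139)=13610949895, p(140)=15065878135, p(141)=16670689208, p(142)=18440293320, p(143)=20390982757, p(144)=22540654445, p(145)=24908858009, p(146)=27517052599, p(147)=30388671978, p(148)=33549419497, p(149)=37027355200, p(150)=40853235313, p(151)=45060624582, p(152)=49686288421, p(153)=54770336324, p(154)=60356673280, p(155)=66493182097, p(156)=73232243759, p(157)=80630964769, p(158)=88751778802, p(159)=97662728555, p(160)=107438159466, p(161)=118159068427, p(162)=129913904637, p(163)=142798995930, p(164)=156919475295, p(165)=172389800255, p(166)=189334822579, p(167)=207890420102, p(168)=228204732751, p(169)=250438925115, p(170)=274768617130, p(171)=301384802048, p(172)=330495499613, p(173)=362326859895, p(174)=397125074750, p(175)=435157697830, p(176)=476715857290, p(177)=522115831195, p(178)=571701605655, p(179)=625846753120, p(180)=684957390936, p(181)=749474411781, p(182)=819876908323, p(183)=896684817527, p(184)=980462880430, p(185)=1071823774337, p(186)=1171432692373, p(187)=1280011042268, p(188)=1398341745571, p(189)=1527273599625, p(190)=1667727404093, p(191)=1820701100652, p(192)=1987276856363, p(193)=2168627105469, p(194)=2366022741845, p(195)=2580840212973, p(196)=2814570987591.
Final step: p(197) = p(196) + p(195) - p(192) - p(190) + p(185) + p(182) - p(175) - p(171) + p(162) + p(157) - p(146) - p(140) + p(127) + p(120) - p(105) - p(97) + p(80) + p(71) - p(52) - p(42) + p(21) + p(10)
= 2814570987591 + 2580840212973 - 1987276856363 - 1667727404093 + 1071823774337 + 819876908323 - 435157697830 - 301384802048 + 129913904637 + 80630964769 - 27517052599 - 15065878135 + 3913864295 + 1844349560 - 342325709 - 133230930 + 15796476 + 4697205 - 281589 - 53174 + 792 + 42
= 3068829878530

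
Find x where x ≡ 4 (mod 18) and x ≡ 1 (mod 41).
616

Using Chinese Remainder Theorem:
M = 18 × 41 = 738
M1 = 41, M2 = 18
y1 = 41^(-1) mod 18 = 11
y2 = 18^(-1) mod 41 = 16
x = (4×41×11 + 1×18×16) mod 738 = 616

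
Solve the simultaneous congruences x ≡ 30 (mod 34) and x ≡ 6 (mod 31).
812

Using Chinese Remainder Theorem:
M = 34 × 31 = 1054
M1 = 31, M2 = 34
y1 = 31^(-1) mod 34 = 11
y2 = 34^(-1) mod 31 = 21
x = (30×31×11 + 6×34×21) mod 1054 = 812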